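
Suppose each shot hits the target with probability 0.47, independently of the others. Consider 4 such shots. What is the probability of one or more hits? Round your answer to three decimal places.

0.921

P(at least one) = 1 − P(none) = 1 − (1 − 0.47)^4
= 1 − 0.07890 = 0.92110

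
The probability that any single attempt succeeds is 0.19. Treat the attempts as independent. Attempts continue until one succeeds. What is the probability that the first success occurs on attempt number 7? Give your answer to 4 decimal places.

0.0537

Geometric (trials to first success), p = 0.19.
P(Y = 7) = (1−p)^6 · p = 0.28243 · 0.19 = 0.053662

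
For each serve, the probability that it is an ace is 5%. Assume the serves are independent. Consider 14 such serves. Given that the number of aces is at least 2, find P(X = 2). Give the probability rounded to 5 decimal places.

0.80355

X ~ Binomial(14, 0.05). Want P(X=2 | X≥2) = P(X=2) / P(X≥2).
P(X=2) = C(14,2)·0.05^2·0.95^12 = 0.1229319
P(X≥2) = 1 − 0.4876750 − 0.3593395 = 0.1529856
Ratio = 0.1229319 / 0.1529856 = 0.8035524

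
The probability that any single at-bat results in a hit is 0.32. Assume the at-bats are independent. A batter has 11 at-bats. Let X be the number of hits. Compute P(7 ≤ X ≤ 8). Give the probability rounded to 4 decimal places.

0.0299

X ~ Binomial(11, 0.32); P(7 ≤ X ≤ 8) = Σ C(11,k) p^k (1−p)^(11−k) over k:
  k=7: C(11,7)·0.32^7·0.68^4 = 0.024244
  k=8: C(11,8)·0.32^8·0.68^3 = 0.005704
Total = 0.029948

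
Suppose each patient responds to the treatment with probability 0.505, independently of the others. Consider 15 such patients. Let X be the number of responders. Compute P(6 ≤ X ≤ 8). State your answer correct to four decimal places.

0.5406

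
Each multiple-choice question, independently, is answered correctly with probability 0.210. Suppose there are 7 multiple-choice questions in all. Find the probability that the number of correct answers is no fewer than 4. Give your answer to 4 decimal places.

X ~ Binomial(7, 0.21); P(X ≥ 4) = Σ C(7,k) p^k (1−p)^(7−k) over k:
  k=4: C(7,4)·0.21^4·0.79^3 = 0.033560
  k=5: C(7,5)·0.21^5·0.79^2 = 0.005353
  k=6: C(7,6)·0.21^6·0.79^1 = 0.000474
  k=7: C(7,7)·0.21^7·0.79^0 = 0.000018
Total = 0.039405

0.0394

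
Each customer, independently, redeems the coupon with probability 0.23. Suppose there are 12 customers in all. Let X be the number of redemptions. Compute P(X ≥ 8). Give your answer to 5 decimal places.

X ~ Binomial(12, 0.23); P(X ≥ 8) = Σ C(12,k) p^k (1−p)^(12−k) over k:
  k=8: C(12,8)·0.23^8·0.77^4 = 0.0013627
  k=9: C(12,9)·0.23^9·0.77^3 = 0.0001809
  k=10: C(12,10)·0.23^10·0.77^2 = 0.0000162
  k=11: C(12,11)·0.23^11·0.77^1 = 0.0000009
  k=12: C(12,12)·0.23^12·0.77^0 = 0.0000000
Total = 0.0015607

0.00156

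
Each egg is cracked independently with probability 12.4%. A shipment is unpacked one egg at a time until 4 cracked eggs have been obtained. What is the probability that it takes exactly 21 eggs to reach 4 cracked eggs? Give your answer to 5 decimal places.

0.02839

Y = trial on which the fourth success occurs; negative binomial, r=4, p=0.124.
P(Y=21) = C(20,3) · p^4 · (1−p)^17
= 1140 · 0.00023642 · 0.10533 = 0.0283897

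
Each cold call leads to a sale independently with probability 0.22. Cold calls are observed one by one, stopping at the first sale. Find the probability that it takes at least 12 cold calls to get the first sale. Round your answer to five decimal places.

0.06502

Y = number of cold calls to the first success; geometric, p = 0.22.
P(Y > 11) = P(first 11 all fail) = (1−p)^11 = 0.0650191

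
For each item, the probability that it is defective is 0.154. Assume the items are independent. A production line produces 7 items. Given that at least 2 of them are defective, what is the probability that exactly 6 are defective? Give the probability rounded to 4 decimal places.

X ~ Binomial(7, 0.154). Want P(X=6 | X≥2) = P(X=6) / P(X≥2).
P(X=6) = C(7,6)·0.154^6·0.846^1 = 0.000079
P(X≥2) = 1 − 0.310165 − 0.395222 = 0.294613
Ratio = 0.000079 / 0.294613 = 0.000268

0.0003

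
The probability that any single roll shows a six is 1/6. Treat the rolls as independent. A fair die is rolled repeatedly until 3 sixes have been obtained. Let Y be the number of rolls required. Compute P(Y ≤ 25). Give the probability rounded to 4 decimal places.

Finishing within 25 rolls ⇔ at least 3 successes in the first 25. With X ~ Binomial(25, 0.166667), P(Y ≤ 25) = 1 − P(X ≤ 2).
  k=0: C(25,0)·0.166667^0·0.833333^25 = 0.010483
  k=1: C(25,1)·0.166667^1·0.833333^24 = 0.052413
  k=2: C(25,2)·0.166667^2·0.833333^23 = 0.125791
1 − 0.188687 = 0.811313

0.8113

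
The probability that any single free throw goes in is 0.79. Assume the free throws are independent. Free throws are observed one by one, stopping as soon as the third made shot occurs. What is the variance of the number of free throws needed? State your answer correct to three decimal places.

Y = total free throws until the third success; negative binomial with r=3, p=0.79.
Var(Y) = r(1−p)/p² = 3·0.21 / 0.79² = 1.00945

1.009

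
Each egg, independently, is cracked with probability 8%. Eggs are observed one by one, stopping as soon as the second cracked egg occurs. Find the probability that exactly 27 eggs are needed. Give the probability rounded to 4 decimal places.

0.0207

Y = trial on which the second success occurs; negative binomial, r=2, p=0.08.
P(Y=27) = C(26,1) · p^2 · (1−p)^25
= 26 · 0.0064 · 0.12436 = 0.020694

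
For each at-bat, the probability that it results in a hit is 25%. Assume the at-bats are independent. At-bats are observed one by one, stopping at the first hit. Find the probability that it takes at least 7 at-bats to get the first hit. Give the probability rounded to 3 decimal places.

Y = number of at-bats to the first success; geometric, p = 0.25.
P(Y > 6) = P(first 6 all fail) = (1−p)^6 = 0.17798

0.178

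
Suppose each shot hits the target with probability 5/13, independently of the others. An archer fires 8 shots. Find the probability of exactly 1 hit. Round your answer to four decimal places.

0.1028

X ~ Binomial(n=8, p=0.384615).
P(X=1) = C(8,1) · p^1 · (1−p)^7
= 8 · 0.38462 · 0.033422 = 0.102836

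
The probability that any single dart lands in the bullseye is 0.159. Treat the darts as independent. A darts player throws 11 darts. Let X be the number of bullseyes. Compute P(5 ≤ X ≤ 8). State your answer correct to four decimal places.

0.0202

X ~ Binomial(11, 0.159); P(5 ≤ X ≤ 8) = Σ C(11,k) p^k (1−p)^(11−k) over k:
  k=5: C(11,5)·0.159^5·0.841^6 = 0.016611
  k=6: C(11,6)·0.159^6·0.841^5 = 0.003141
  k=7: C(11,7)·0.159^7·0.841^4 = 0.000424
  k=8: C(11,8)·0.159^8·0.841^3 = 0.000040
Total = 0.020216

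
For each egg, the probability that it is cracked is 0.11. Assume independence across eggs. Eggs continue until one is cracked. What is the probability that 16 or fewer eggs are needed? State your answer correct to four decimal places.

Y = number of eggs to the first success; geometric, p = 0.11.
P(Y ≤ 16) = 1 − (1−p)^16 = 1 − 0.154967 = 0.845033

0.8450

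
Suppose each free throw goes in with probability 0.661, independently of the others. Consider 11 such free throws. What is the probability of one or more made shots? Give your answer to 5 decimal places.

0.99999

P(at least one) = 1 − P(none) = 1 − (1 − 0.661)^11
= 1 − 0.0000068 = 0.9999932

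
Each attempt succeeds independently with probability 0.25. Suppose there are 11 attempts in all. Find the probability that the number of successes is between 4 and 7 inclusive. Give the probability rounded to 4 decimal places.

0.2855

X ~ Binomial(11, 0.25); P(4 ≤ X ≤ 7) = Σ C(11,k) p^k (1−p)^(11−k) over k:
  k=4: C(11,4)·0.25^4·0.75^7 = 0.172069
  k=5: C(11,5)·0.25^5·0.75^6 = 0.080299
  k=6: C(11,6)·0.25^6·0.75^5 = 0.026766
  k=7: C(11,7)·0.25^7·0.75^4 = 0.006373
Total = 0.285507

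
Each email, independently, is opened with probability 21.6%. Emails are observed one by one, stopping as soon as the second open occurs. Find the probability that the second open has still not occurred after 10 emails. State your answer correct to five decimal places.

0.32944

Needing more than 10 emails ⇔ fewer than 2 successes in the first 10. With X ~ Binomial(10, 0.216), P(Y > 10) = P(X ≤ 1).
  k=0: C(10,0)·0.216^0·0.784^10 = 0.0877325
  k=1: C(10,1)·0.216^1·0.784^9 = 0.2417121
P(X ≤ 1) = 0.3294446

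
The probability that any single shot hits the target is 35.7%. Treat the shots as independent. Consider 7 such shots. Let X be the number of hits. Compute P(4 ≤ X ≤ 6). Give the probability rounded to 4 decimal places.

X ~ Binomial(7, 0.357); P(4 ≤ X ≤ 6) = Σ C(7,k) p^k (1−p)^(7−k) over k:
  k=4: C(7,4)·0.357^4·0.643^3 = 0.151138
  k=5: C(7,5)·0.357^5·0.643^2 = 0.050348
  k=6: C(7,6)·0.357^6·0.643^1 = 0.009318
Total = 0.210804

0.2108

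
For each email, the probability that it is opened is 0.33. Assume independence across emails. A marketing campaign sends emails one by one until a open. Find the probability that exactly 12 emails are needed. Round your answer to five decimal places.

Geometric (trials to first success), p = 0.33.
P(Y = 12) = (1−p)^11 · p = 0.012213 · 0.33 = 0.0040303

0.00403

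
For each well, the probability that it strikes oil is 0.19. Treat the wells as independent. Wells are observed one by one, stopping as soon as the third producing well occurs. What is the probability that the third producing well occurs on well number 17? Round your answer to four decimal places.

Y = trial on which the third success occurs; negative binomial, r=3, p=0.19.
P(Y=17) = C(16,2) · p^3 · (1−p)^14
= 120 · 0.006859 · 0.052335 = 0.043076

0.0431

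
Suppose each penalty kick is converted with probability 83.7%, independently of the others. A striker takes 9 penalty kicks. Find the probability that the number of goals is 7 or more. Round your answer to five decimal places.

0.83026

X ~ Binomial(9, 0.837); P(X ≥ 7) = Σ C(9,k) p^k (1−p)^(9−k) over k:
  k=7: C(9,7)·0.837^7·0.163^2 = 0.2752681
  k=8: C(9,8)·0.837^8·0.163^1 = 0.3533733
  k=9: C(9,9)·0.837^9·0.163^0 = 0.2016179
Total = 0.8302594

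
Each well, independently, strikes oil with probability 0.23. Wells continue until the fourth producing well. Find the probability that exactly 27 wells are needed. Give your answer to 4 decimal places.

Y = trial on which the fourth success occurs; negative binomial, r=4, p=0.23.
P(Y=27) = C(26,3) · p^4 · (1−p)^23
= 2600 · 0.0027984 · 0.0024507 = 0.017831

0.0178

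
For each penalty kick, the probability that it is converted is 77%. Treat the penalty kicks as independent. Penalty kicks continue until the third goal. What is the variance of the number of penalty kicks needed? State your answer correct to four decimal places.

1.1638

Y = total penalty kicks until the third success; negative binomial with r=3, p=0.77.
Var(Y) = r(1−p)/p² = 3·0.23 / 0.77² = 1.163771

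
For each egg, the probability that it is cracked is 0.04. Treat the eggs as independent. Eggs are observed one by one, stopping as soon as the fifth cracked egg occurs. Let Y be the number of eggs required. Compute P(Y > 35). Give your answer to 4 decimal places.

0.9878

Needing more than 35 eggs ⇔ fewer than 5 successes in the first 35. With X ~ Binomial(35, 0.04), P(Y > 35) = P(X ≤ 4).
  k=0: C(35,0)·0.04^0·0.96^35 = 0.239603
  k=1: C(35,1)·0.04^1·0.96^34 = 0.349422
  k=2: C(35,2)·0.04^2·0.96^33 = 0.247507
  k=3: C(35,3)·0.04^3·0.96^32 = 0.113441
  k=4: C(35,4)·0.04^4·0.96^31 = 0.037814
P(X ≤ 4) = 0.987787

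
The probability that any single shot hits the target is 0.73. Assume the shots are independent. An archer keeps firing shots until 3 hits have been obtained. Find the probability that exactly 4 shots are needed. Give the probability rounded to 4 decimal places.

0.3151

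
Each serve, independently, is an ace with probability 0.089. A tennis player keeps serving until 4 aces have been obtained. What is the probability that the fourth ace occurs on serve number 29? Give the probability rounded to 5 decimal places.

Y = trial on which the fourth success occurs; negative binomial, r=4, p=0.089.
P(Y=29) = C(28,3) · p^4 · (1−p)^25
= 3276 · 6.2742e-05 · 0.097266 = 0.0199923

0.01999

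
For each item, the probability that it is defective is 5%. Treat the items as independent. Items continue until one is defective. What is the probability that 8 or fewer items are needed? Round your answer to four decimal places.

0.3366

Y = number of items to the first success; geometric, p = 0.05.
P(Y ≤ 8) = 1 − (1−p)^8 = 1 − 0.663420 = 0.336580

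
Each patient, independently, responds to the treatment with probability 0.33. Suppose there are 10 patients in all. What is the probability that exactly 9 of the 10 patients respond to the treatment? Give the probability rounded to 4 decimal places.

0.0003

X ~ Binomial(n=10, p=0.33).
P(X=9) = C(10,9) · p^9 · (1−p)^1
= 10 · 4.6411e-05 · 0.67 = 0.000311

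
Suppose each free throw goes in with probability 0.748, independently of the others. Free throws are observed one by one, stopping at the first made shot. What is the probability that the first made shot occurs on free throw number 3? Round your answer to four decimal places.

0.0475

Geometric (trials to first success), p = 0.748.
P(Y = 3) = (1−p)^2 · p = 0.063504 · 0.748 = 0.047501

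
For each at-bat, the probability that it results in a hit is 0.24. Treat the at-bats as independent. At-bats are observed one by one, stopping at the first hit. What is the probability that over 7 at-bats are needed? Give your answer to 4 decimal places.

Y = number of at-bats to the first success; geometric, p = 0.24.
P(Y > 7) = P(first 7 all fail) = (1−p)^7 = 0.146452

0.1465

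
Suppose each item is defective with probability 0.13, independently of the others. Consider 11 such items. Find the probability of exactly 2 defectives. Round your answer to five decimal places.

X ~ Binomial(n=11, p=0.13).
P(X=2) = C(11,2) · p^2 · (1−p)^9
= 55 · 0.0169 · 0.28554 = 0.2654133

0.26541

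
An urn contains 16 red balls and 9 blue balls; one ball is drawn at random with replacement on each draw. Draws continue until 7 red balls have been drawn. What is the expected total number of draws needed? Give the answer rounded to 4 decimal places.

Y = total draws until the seventh success; negative binomial with r=7, p=0.64.
E[Y] = r / p = 7 / 0.64 = 10.937500

10.9375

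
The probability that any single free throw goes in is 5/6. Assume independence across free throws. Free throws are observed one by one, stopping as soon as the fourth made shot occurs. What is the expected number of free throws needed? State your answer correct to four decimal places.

4.8000

Y = total free throws until the fourth success; negative binomial with r=4, p=0.833333.
E[Y] = r / p = 4 / 0.833333 = 4.800000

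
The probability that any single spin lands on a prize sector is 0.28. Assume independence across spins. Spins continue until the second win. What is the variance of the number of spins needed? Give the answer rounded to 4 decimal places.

18.3673

Y = total spins until the second success; negative binomial with r=2, p=0.28.
Var(Y) = r(1−p)/p² = 2·0.72 / 0.28² = 18.367347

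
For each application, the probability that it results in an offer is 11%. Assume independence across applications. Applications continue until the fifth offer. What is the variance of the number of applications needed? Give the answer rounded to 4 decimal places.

367.7686

Y = total applications until the fifth success; negative binomial with r=5, p=0.11.
Var(Y) = r(1−p)/p² = 5·0.89 / 0.11² = 367.768595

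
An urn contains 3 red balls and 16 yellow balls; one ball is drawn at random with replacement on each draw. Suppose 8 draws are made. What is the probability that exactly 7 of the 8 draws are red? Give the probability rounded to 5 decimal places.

X ~ Binomial(n=8, p=0.157895).
P(X=7) = C(8,7) · p^7 · (1−p)^1
= 8 · 2.4467e-06 · 0.84211 = 0.0000165

0.00002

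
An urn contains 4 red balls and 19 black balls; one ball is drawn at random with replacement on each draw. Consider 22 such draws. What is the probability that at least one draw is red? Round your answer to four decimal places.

P(at least one) = 1 − P(none) = 1 − (1 − 0.173913)^22
= 1 − 0.014947 = 0.985053

0.9851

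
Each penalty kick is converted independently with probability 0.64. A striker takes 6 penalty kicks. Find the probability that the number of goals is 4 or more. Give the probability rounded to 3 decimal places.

X ~ Binomial(6, 0.64); P(X ≥ 4) = Σ C(6,k) p^k (1−p)^(6−k) over k:
  k=4: C(6,4)·0.64^4·0.36^2 = 0.32615
  k=5: C(6,5)·0.64^5·0.36^1 = 0.23193
  k=6: C(6,6)·0.64^6·0.36^0 = 0.06872
Total = 0.62680

0.627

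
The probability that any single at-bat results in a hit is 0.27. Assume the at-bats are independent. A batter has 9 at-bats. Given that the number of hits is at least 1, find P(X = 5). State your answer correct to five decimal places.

0.05455

X ~ Binomial(9, 0.27). Want P(X=5 | X≥1) = P(X=5) / P(X≥1).
P(X=5) = C(9,5)·0.27^5·0.73^4 = 0.0513429
P(X≥1) = 1 − 0.0588716 = 0.9411284
Ratio = 0.0513429 / 0.9411284 = 0.0545547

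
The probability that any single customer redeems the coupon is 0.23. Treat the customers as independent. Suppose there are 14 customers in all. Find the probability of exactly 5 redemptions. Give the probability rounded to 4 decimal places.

0.1226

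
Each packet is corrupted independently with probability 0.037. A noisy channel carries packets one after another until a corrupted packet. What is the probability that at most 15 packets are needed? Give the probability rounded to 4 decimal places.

0.4319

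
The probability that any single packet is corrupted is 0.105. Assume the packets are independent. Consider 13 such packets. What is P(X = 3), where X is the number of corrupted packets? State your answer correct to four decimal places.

0.1092

X ~ Binomial(n=13, p=0.105).
P(X=3) = C(13,3) · p^3 · (1−p)^10
= 286 · 0.0011576 · 0.32978 = 0.109185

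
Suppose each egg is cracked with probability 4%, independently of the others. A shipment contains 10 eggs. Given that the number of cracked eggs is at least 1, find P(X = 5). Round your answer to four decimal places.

X ~ Binomial(10, 0.04). Want P(X=5 | X≥1) = P(X=5) / P(X≥1).
P(X=5) = C(10,5)·0.04^5·0.96^5 = 0.000021
P(X≥1) = 1 − 0.664833 = 0.335167
Ratio = 0.000021 / 0.335167 = 0.000063

0.0001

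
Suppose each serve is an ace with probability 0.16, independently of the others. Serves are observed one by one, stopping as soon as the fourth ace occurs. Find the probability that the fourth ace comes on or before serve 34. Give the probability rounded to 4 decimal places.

0.8157

Finishing within 34 serves ⇔ at least 4 successes in the first 34. With X ~ Binomial(34, 0.16), P(Y ≤ 34) = 1 − P(X ≤ 3).
  k=0: C(34,0)·0.16^0·0.84^34 = 0.002664
  k=1: C(34,1)·0.16^1·0.84^33 = 0.017251
  k=2: C(34,2)·0.16^2·0.84^32 = 0.054218
  k=3: C(34,3)·0.16^3·0.84^31 = 0.110156
1 − 0.184289 = 0.815711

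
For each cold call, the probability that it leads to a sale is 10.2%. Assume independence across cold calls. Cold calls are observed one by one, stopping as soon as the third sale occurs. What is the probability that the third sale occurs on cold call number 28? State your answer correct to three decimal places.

Y = trial on which the third success occurs; negative binomial, r=3, p=0.102.
P(Y=28) = C(27,2) · p^3 · (1−p)^25
= 351 · 0.0010612 · 0.067906 = 0.02529

0.025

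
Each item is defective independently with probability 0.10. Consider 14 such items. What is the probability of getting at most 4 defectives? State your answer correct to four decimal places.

0.9908

X ~ Binomial(14, 0.10); P(X ≤ 4) = Σ C(14,k) p^k (1−p)^(14−k) over k:
  k=0: C(14,0)·0.10^0·0.90^14 = 0.228768
  k=1: C(14,1)·0.10^1·0.90^13 = 0.355861
  k=2: C(14,2)·0.10^2·0.90^12 = 0.257011
  k=3: C(14,3)·0.10^3·0.90^11 = 0.114227
  k=4: C(14,4)·0.10^4·0.90^10 = 0.034903
Total = 0.990770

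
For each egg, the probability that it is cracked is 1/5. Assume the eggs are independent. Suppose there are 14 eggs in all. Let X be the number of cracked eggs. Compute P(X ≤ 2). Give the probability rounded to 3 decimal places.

0.448

X ~ Binomial(14, 0.20); P(X ≤ 2) = Σ C(14,k) p^k (1−p)^(14−k) over k:
  k=0: C(14,0)·0.20^0·0.80^14 = 0.04398
  k=1: C(14,1)·0.20^1·0.80^13 = 0.15393
  k=2: C(14,2)·0.20^2·0.80^12 = 0.25014
Total = 0.44805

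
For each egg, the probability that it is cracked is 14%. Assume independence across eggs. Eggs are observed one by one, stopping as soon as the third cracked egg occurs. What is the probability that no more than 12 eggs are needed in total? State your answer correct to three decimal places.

Finishing within 12 eggs ⇔ at least 3 successes in the first 12. With X ~ Binomial(12, 0.14), P(Y ≤ 12) = 1 − P(X ≤ 2).
  k=0: C(12,0)·0.14^0·0.86^12 = 0.16367
  k=1: C(12,1)·0.14^1·0.86^11 = 0.31974
  k=2: C(12,2)·0.14^2·0.86^10 = 0.28628
1 − 0.76969 = 0.23031

0.230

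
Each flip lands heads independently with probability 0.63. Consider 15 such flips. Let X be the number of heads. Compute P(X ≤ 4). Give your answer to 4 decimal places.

X ~ Binomial(15, 0.63); P(X ≤ 4) = Σ C(15,k) p^k (1−p)^(15−k) over k:
  k=0: C(15,0)·0.63^0·0.37^15 = 0.000000
  k=1: C(15,1)·0.63^1·0.37^14 = 0.000009
  k=2: C(15,2)·0.63^2·0.37^13 = 0.000102
  k=3: C(15,3)·0.63^3·0.37^12 = 0.000749
  k=4: C(15,4)·0.63^4·0.37^11 = 0.003826
Total = 0.004685

0.0047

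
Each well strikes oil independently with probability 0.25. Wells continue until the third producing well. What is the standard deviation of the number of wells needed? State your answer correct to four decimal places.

6.0000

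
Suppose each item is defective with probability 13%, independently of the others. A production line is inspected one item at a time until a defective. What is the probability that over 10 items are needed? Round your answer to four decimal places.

Y = number of items to the first success; geometric, p = 0.13.
P(Y > 10) = P(first 10 all fail) = (1−p)^10 = 0.248423

0.2484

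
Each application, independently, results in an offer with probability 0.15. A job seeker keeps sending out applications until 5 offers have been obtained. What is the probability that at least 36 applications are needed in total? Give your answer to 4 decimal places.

0.3807

Needing more than 35 applications ⇔ fewer than 5 successes in the first 35. With X ~ Binomial(35, 0.15), P(Y > 35) = P(X ≤ 4).
  k=0: C(35,0)·0.15^0·0.85^35 = 0.003386
  k=1: C(35,1)·0.15^1·0.85^34 = 0.020912
  k=2: C(35,2)·0.15^2·0.85^33 = 0.062737
  k=3: C(35,3)·0.15^3·0.85^32 = 0.121784
  k=4: C(35,4)·0.15^4·0.85^31 = 0.171930
P(X ≤ 4) = 0.380749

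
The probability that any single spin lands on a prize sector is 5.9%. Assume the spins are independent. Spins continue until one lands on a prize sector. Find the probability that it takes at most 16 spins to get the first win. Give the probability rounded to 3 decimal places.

Y = number of spins to the first success; geometric, p = 0.059.
P(Y ≤ 16) = 1 − (1−p)^16 = 1 − 0.37795 = 0.62205

0.622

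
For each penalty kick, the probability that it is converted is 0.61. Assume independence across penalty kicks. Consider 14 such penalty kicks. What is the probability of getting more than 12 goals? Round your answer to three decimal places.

X ~ Binomial(14, 0.61); P(X ≥ 13) = Σ C(14,k) p^k (1−p)^(14−k) over k:
  k=13: C(14,13)·0.61^13·0.39^1 = 0.00884
  k=14: C(14,14)·0.61^14·0.39^0 = 0.00099
Total = 0.00983

0.010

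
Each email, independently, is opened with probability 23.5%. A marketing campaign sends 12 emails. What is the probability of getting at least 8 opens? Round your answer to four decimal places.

0.0018

X ~ Binomial(12, 0.235); P(X ≥ 8) = Σ C(12,k) p^k (1−p)^(12−k) over k:
  k=8: C(12,8)·0.235^8·0.765^4 = 0.001577
  k=9: C(12,9)·0.235^9·0.765^3 = 0.000215
  k=10: C(12,10)·0.235^10·0.765^2 = 0.000020
  k=11: C(12,11)·0.235^11·0.765^1 = 0.000001
  k=12: C(12,12)·0.235^12·0.765^0 = 0.000000
Total = 0.001813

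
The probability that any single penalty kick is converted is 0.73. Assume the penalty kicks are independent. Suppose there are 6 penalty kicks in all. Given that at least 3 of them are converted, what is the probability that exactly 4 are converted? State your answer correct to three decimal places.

X ~ Binomial(6, 0.73). Want P(X=4 | X≥3) = P(X=4) / P(X≥3).
P(X=4) = C(6,4)·0.73^4·0.27^2 = 0.31053
P(X≥3) = 1 − 0.00039 − 0.00628 − 0.04248 = 0.95085
Ratio = 0.31053 / 0.95085 = 0.32659

0.327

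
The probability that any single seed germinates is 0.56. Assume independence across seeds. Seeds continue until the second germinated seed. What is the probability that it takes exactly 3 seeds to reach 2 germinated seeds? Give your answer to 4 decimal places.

Y = trial on which the second success occurs; negative binomial, r=2, p=0.56.
P(Y=3) = C(2,1) · p^2 · (1−p)^1
= 2 · 0.3136 · 0.44 = 0.275968

0.2760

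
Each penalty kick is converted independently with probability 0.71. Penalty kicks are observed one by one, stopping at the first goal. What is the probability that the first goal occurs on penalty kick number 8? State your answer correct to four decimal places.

Geometric (trials to first success), p = 0.71.
P(Y = 8) = (1−p)^7 · p = 0.0001725 · 0.71 = 0.000122

0.0001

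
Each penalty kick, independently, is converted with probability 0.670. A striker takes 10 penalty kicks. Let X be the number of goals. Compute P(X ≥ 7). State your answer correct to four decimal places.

X ~ Binomial(10, 0.67); P(X ≥ 7) = Σ C(10,k) p^k (1−p)^(10−k) over k:
  k=7: C(10,7)·0.67^7·0.33^3 = 0.261365
  k=8: C(10,8)·0.67^8·0.33^2 = 0.198993
  k=9: C(10,9)·0.67^9·0.33^1 = 0.089782
  k=10: C(10,10)·0.67^10·0.33^0 = 0.018228
Total = 0.568368

0.5684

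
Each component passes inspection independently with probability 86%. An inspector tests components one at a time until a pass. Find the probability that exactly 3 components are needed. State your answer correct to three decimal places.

0.017

Geometric (trials to first success), p = 0.86.
P(Y = 3) = (1−p)^2 · p = 0.0196 · 0.86 = 0.01686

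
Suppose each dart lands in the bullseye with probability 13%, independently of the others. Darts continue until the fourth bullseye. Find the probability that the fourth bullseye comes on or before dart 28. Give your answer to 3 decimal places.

Finishing within 28 darts ⇔ at least 4 successes in the first 28. With X ~ Binomial(28, 0.13), P(Y ≤ 28) = 1 − P(X ≤ 3).
  k=0: C(28,0)·0.13^0·0.87^28 = 0.02026
  k=1: C(28,1)·0.13^1·0.87^27 = 0.08475
  k=2: C(28,2)·0.13^2·0.87^26 = 0.17095
  k=3: C(28,3)·0.13^3·0.87^25 = 0.22139
1 − 0.49734 = 0.50266

0.503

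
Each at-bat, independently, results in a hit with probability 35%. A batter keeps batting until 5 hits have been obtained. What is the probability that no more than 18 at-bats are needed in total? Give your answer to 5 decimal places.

Finishing within 18 at-bats ⇔ at least 5 successes in the first 18. With X ~ Binomial(18, 0.35), P(Y ≤ 18) = 1 − P(X ≤ 4).
  k=0: C(18,0)·0.35^0·0.65^18 = 0.0004290
  k=1: C(18,1)·0.35^1·0.65^17 = 0.0041578
  k=2: C(18,2)·0.35^2·0.65^16 = 0.0190301
  k=3: C(18,3)·0.35^3·0.65^15 = 0.0546506
  k=4: C(18,4)·0.35^4·0.65^14 = 0.1103521
1 − 0.1886196 = 0.8113804

0.81138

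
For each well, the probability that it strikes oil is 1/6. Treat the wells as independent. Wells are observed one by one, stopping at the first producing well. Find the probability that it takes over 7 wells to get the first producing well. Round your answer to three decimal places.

0.279

Y = number of wells to the first success; geometric, p = 0.166667.
P(Y > 7) = P(first 7 all fail) = (1−p)^7 = 0.27908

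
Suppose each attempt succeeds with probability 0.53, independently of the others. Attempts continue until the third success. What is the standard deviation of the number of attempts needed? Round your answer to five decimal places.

Y = total attempts until the third success; negative binomial with r=3, p=0.53.
SD(Y) = √[r(1−p)/p²] = √(5.0195799) = 2.2404419

2.24044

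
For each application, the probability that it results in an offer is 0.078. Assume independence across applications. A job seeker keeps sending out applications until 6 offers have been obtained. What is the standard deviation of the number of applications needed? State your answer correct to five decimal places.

Y = total applications until the sixth success; negative binomial with r=6, p=0.078.
SD(Y) = √[r(1−p)/p²] = √(909.2702170) = 30.1541078

30.15411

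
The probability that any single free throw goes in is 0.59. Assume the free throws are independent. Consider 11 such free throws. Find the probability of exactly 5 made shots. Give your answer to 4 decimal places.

X ~ Binomial(n=11, p=0.59).
P(X=5) = C(11,5) · p^5 · (1−p)^6
= 462 · 0.071492 · 0.0047501 = 0.156894

0.1569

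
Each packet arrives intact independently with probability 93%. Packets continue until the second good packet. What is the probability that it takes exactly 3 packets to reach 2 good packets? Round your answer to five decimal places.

Y = trial on which the second success occurs; negative binomial, r=2, p=0.93.
P(Y=3) = C(2,1) · p^2 · (1−p)^1
= 2 · 0.8649 · 0.07 = 0.1210860

0.12109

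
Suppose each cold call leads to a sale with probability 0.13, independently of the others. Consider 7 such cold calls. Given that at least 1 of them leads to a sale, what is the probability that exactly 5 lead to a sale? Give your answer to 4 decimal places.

0.0009

X ~ Binomial(7, 0.13). Want P(X=5 | X≥1) = P(X=5) / P(X≥1).
P(X=5) = C(7,5)·0.13^5·0.87^2 = 0.000590
P(X≥1) = 1 − 0.377255 = 0.622745
Ratio = 0.000590 / 0.622745 = 0.000948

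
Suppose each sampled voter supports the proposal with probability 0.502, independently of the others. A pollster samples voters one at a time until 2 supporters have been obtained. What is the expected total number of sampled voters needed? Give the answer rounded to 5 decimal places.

3.98406

Y = total sampled voters until the second success; negative binomial with r=2, p=0.502.
E[Y] = r / p = 2 / 0.502 = 3.9840637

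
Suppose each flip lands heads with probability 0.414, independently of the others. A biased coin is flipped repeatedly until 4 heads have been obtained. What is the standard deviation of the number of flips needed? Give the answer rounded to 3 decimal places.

3.698

Y = total flips until the fourth success; negative binomial with r=4, p=0.414.
SD(Y) = √[r(1−p)/p²] = √(13.67593) = 3.69810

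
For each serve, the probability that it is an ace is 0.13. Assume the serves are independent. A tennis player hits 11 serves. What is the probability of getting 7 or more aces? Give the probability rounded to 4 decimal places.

0.0001

X ~ Binomial(11, 0.13); P(X ≥ 7) = Σ C(11,k) p^k (1−p)^(11−k) over k:
  k=7: C(11,7)·0.13^7·0.87^4 = 0.000119
  k=8: C(11,8)·0.13^8·0.87^3 = 0.000009
  k=9: C(11,9)·0.13^9·0.87^2 = 0.000000
  k=10: C(11,10)·0.13^10·0.87^1 = 0.000000
  k=11: C(11,11)·0.13^11·0.87^0 = 0.000000
Total = 0.000128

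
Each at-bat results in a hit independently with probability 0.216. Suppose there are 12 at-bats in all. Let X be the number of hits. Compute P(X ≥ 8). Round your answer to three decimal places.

0.001

X ~ Binomial(12, 0.216); P(X ≥ 8) = Σ C(12,k) p^k (1−p)^(12−k) over k:
  k=8: C(12,8)·0.216^8·0.784^4 = 0.00089
  k=9: C(12,9)·0.216^9·0.784^3 = 0.00011
  k=10: C(12,10)·0.216^10·0.784^2 = 0.00001
  k=11: C(12,11)·0.216^11·0.784^1 = 0.00000
  k=12: C(12,12)·0.216^12·0.784^0 = 0.00000
Total = 0.00100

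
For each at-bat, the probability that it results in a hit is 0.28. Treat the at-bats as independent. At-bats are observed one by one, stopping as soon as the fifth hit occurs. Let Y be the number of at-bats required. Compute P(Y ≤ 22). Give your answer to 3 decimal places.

0.780

Finishing within 22 at-bats ⇔ at least 5 successes in the first 22. With X ~ Binomial(22, 0.28), P(Y ≤ 22) = 1 − P(X ≤ 4).
  k=0: C(22,0)·0.28^0·0.72^22 = 0.00073
  k=1: C(22,1)·0.28^1·0.72^21 = 0.00622
  k=2: C(22,2)·0.28^2·0.72^20 = 0.02539
  k=3: C(22,3)·0.28^3·0.72^19 = 0.06581
  k=4: C(22,4)·0.28^4·0.72^18 = 0.12157
1 − 0.21971 = 0.78029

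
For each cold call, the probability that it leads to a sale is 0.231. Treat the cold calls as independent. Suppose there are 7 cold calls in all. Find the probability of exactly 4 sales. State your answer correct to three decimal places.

X ~ Binomial(n=7, p=0.231).
P(X=4) = C(7,4) · p^4 · (1−p)^3
= 35 · 0.0028474 · 0.45476 = 0.04532

0.045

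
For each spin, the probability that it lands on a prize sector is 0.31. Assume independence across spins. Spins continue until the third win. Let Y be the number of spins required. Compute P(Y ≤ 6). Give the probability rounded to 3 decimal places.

0.274

Finishing within 6 spins ⇔ at least 3 successes in the first 6. With X ~ Binomial(6, 0.31), P(Y ≤ 6) = 1 − P(X ≤ 2).
  k=0: C(6,0)·0.31^0·0.69^6 = 0.10792
  k=1: C(6,1)·0.31^1·0.69^5 = 0.29091
  k=2: C(6,2)·0.31^2·0.69^4 = 0.32675
1 − 0.72557 = 0.27443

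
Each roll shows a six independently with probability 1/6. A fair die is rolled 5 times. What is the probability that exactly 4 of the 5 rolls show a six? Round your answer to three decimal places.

X ~ Binomial(n=5, p=0.166667).
P(X=4) = C(5,4) · p^4 · (1−p)^1
= 5 · 0.0007716 · 0.83333 = 0.00322

0.003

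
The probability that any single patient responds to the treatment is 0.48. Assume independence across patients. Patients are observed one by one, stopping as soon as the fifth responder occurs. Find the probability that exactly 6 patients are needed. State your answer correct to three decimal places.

Y = trial on which the fifth success occurs; negative binomial, r=5, p=0.48.
P(Y=6) = C(5,4) · p^5 · (1−p)^1
= 5 · 0.02548 · 0.52 = 0.06625

0.066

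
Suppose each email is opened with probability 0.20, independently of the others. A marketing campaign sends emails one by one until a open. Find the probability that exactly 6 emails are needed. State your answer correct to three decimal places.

0.066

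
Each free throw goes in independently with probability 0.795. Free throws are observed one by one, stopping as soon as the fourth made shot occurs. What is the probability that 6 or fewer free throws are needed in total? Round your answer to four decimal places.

Finishing within 6 free throws ⇔ at least 4 successes in the first 6. With X ~ Binomial(6, 0.795), P(Y ≤ 6) = 1 − P(X ≤ 3).
  k=0: C(6,0)·0.795^0·0.205^6 = 0.000074
  k=1: C(6,1)·0.795^1·0.205^5 = 0.001727
  k=2: C(6,2)·0.795^2·0.205^4 = 0.016743
  k=3: C(6,3)·0.795^3·0.205^3 = 0.086575
1 − 0.105120 = 0.894880

0.8949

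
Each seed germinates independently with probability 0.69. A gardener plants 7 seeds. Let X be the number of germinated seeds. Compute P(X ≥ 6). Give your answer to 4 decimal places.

X ~ Binomial(7, 0.69); P(X ≥ 6) = Σ C(7,k) p^k (1−p)^(7−k) over k:
  k=6: C(7,6)·0.69^6·0.31^1 = 0.234182
  k=7: C(7,7)·0.69^7·0.31^0 = 0.074464
Total = 0.308646

0.3086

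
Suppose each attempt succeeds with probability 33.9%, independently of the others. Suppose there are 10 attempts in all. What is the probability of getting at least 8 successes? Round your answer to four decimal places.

X ~ Binomial(10, 0.339); P(X ≥ 8) = Σ C(10,k) p^k (1−p)^(10−k) over k:
  k=8: C(10,8)·0.339^8·0.661^2 = 0.003429
  k=9: C(10,9)·0.339^9·0.661^1 = 0.000391
  k=10: C(10,10)·0.339^10·0.661^0 = 0.000020
Total = 0.003840

0.0038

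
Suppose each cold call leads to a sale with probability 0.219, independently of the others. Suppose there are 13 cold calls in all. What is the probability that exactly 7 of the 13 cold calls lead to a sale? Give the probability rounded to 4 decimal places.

0.0094

X ~ Binomial(n=13, p=0.219).
P(X=7) = C(13,7) · p^7 · (1−p)^6
= 1716 · 2.4161e-05 · 0.22694 = 0.009409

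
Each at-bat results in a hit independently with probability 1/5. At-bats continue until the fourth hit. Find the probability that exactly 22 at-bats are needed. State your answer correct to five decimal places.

0.03833

Y = trial on which the fourth success occurs; negative binomial, r=4, p=0.20.
P(Y=22) = C(21,3) · p^4 · (1−p)^18
= 1330 · 0.0016 · 0.018014 = 0.0383346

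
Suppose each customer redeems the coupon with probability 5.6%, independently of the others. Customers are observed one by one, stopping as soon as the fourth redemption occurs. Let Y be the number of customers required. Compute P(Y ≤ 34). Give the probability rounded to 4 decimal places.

0.1205

Finishing within 34 customers ⇔ at least 4 successes in the first 34. With X ~ Binomial(34, 0.056), P(Y ≤ 34) = 1 − P(X ≤ 3).
  k=0: C(34,0)·0.056^0·0.944^34 = 0.140944
  k=1: C(34,1)·0.056^1·0.944^33 = 0.284278
  k=2: C(34,2)·0.056^2·0.944^32 = 0.278255
  k=3: C(34,3)·0.056^3·0.944^31 = 0.176071
1 − 0.879548 = 0.120452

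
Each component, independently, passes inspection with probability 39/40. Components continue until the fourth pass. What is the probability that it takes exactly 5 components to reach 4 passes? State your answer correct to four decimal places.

0.0904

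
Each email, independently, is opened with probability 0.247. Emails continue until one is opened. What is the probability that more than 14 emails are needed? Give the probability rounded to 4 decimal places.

0.0188

Y = number of emails to the first success; geometric, p = 0.247.
P(Y > 14) = P(first 14 all fail) = (1−p)^14 = 0.018842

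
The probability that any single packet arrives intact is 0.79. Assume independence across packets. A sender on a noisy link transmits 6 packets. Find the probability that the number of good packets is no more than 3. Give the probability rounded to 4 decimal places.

0.1115

X ~ Binomial(6, 0.79); P(X ≤ 3) = Σ C(6,k) p^k (1−p)^(6−k) over k:
  k=0: C(6,0)·0.79^0·0.21^6 = 0.000086
  k=1: C(6,1)·0.79^1·0.21^5 = 0.001936
  k=2: C(6,2)·0.79^2·0.21^4 = 0.018206
  k=3: C(6,3)·0.79^3·0.21^3 = 0.091321
Total = 0.111549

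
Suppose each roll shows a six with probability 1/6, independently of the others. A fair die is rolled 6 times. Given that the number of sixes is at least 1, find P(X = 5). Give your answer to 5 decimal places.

X ~ Binomial(6, 0.166667). Want P(X=5 | X≥1) = P(X=5) / P(X≥1).
P(X=5) = C(6,5)·0.166667^5·0.833333^1 = 0.0006430
P(X≥1) = 1 − 0.3348980 = 0.6651020
Ratio = 0.0006430 / 0.6651020 = 0.0009668

0.00097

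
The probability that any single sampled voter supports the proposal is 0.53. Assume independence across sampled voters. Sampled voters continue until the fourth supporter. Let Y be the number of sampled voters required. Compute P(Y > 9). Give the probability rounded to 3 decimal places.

Needing more than 9 sampled voters ⇔ fewer than 4 successes in the first 9. With X ~ Binomial(9, 0.53), P(Y > 9) = P(X ≤ 3).
  k=0: C(9,0)·0.53^0·0.47^9 = 0.00112
  k=1: C(9,1)·0.53^1·0.47^8 = 0.01136
  k=2: C(9,2)·0.53^2·0.47^7 = 0.05123
  k=3: C(9,3)·0.53^3·0.47^6 = 0.13480
P(X ≤ 3) = 0.19851

0.199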